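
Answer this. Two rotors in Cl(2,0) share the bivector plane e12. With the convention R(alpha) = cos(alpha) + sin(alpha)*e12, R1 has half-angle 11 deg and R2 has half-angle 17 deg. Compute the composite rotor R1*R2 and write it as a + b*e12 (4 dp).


Same-plane rotors commute and their half-angles add:
R1*R2 = cos(a1 + a2) + sin(a1 + a2)*e12.
a1 + a2 = 11 + 17 = 28 deg
cos(28 deg) = 0.8829
sin(28 deg) = 0.4695
R1*R2 = 0.8829 + 0.4695*e12


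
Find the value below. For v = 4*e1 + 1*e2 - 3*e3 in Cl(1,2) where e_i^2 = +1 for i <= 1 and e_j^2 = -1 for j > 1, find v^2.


v^2 = sum of c_i^2 * e_i^2
Positive signature terms (e_i^2 = +1): 4^2 = 16
Negative signature terms (e_j^2 = -1): 1^2 + (-3)^2 = 10
v^2 = 16 - 10 = 6


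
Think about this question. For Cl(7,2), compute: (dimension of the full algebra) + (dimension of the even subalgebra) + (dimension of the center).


n = 7 + 2 = 9
Total dim = 2^9 = 512
Even subalgebra dim = 2^8 = 256
n is odd, so center dim = 2
Sum = 512 + 256 + 2 = 770


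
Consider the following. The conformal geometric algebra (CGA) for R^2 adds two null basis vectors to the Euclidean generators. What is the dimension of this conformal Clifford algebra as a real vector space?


The conformal model of R^2 uses Cl(3,1): the 2 Euclidean generators plus two extra orthogonal generators e+ (e+^2 = +1) and e- (e-^2 = -1), from which the null vectors e0, einf are built.
Number of generators m = 2 + 2 = 4.
dim Cl(p,q) = 2^m = 2^4 = 16


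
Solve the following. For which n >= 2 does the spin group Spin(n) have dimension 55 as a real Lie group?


dim Spin(n) = dim so(n) = n(n-1)/2.
Solve n(n-1)/2 = 55, i.e. n^2 - n - 110 = 0.
Discriminant = 1 + 8*55 = 441
n = (1 + sqrt(441))/2 = (1 + 21)/2 = 11


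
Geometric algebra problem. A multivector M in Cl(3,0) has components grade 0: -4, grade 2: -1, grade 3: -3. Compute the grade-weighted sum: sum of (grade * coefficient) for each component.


Grade-weighted sum = sum of grade_k * coefficient_k
0*(-4) = 0
2*(-1) = -2
3*(-3) = -9
Total = 0 + (-2) + (-9) = -11


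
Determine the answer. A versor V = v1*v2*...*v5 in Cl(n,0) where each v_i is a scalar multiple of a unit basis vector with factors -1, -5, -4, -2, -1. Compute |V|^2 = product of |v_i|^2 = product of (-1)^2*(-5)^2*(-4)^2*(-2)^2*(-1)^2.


Each vector v_i has |v_i|^2 = s_i^2
Squared scales: (-1)^2 = 1, (-5)^2 = 25, (-4)^2 = 16, (-2)^2 = 4, (-1)^2 = 1
|V|^2 = 1 * 25 * 16 * 4 * 1
= 1600


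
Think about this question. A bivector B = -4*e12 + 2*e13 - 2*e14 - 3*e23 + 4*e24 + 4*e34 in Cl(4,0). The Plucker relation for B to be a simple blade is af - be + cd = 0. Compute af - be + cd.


Plucker relation: af - be + cd
a*f = (-4)*4 = -16
b*e = 2*4 = 8
c*d = (-2)*(-3) = 6
af - be + cd = -16 - 8 + 6
= -18


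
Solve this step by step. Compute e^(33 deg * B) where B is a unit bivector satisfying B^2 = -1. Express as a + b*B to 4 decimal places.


For a unit bivector B with B^2 = -1, the exponential series gives
e^(theta*B) = cos(theta) + sin(theta)*B (the GA analogue of Euler's formula).
theta = 33 degrees = 0.575959 rad
cos(33 deg) = 0.8387
sin(33 deg) = 0.5446
exp(theta*B) = 0.8387 + 0.5446*B


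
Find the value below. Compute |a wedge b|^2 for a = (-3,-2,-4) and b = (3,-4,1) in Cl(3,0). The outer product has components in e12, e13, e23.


a wedge b = (a1*b2 - a2*b1)*e12 + (a1*b3 - a3*b1)*e13 + (a2*b3 - a3*b2)*e23
e12 coeff: (-3)*(-4) - (-2)*3 = 12 - (-6) = 18
e13 coeff: (-3)*1 - (-4)*3 = -3 - (-12) = 9
e23 coeff: (-2)*1 - (-4)*(-4) = -2 - 16 = -18
|a wedge b|^2 = 18^2 + 9^2 + (-18)^2
= 324 + 81 + 324
= 729


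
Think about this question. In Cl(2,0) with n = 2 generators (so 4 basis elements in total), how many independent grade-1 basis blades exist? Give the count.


Number of grade-k basis blades in Cl(p,q) with n = p + q is C(n, k).
n = 2 + 0 = 2
C(2, 1) = 2! / (1! * 1!)
= 2 / (1 * 1)
= 2


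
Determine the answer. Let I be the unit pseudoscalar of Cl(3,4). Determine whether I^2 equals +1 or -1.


The pseudoscalar I = e1...e_n (product of all n generators) of Cl(p,q) satisfies I^2 = (-1)^(q + n(n-1)/2).
p = 3, q = 4, n = p + q = 7
n(n-1)/2 = 7 * 6 / 2 = 21
Exponent = q + n(n-1)/2 = 4 + 21 = 25
I^2 = (-1)^25 = -1


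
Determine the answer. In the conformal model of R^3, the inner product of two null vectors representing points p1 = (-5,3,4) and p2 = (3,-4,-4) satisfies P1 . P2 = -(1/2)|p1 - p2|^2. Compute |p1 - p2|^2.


p1 - p2 = (-8, 7, 8)
|p1 - p2|^2 = (-8)^2 + 7^2 + 8^2
= 64 + 49 + 64
= 177


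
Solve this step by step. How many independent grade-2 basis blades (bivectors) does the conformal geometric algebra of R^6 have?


The conformal model of R^6 uses Cl(7,1) with m = 6 + 2 = 8 generators.
Number of grade-2 blades = C(m, 2) = C(8, 2)
= 8*7/2 = 28


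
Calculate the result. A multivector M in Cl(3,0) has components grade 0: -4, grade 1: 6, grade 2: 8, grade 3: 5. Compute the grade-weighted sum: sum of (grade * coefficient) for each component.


Grade-weighted sum = sum of grade_k * coefficient_k
0*(-4) = 0
1*6 = 6
2*8 = 16
3*5 = 15
Total = 0 + 6 + 16 + 15 = 37


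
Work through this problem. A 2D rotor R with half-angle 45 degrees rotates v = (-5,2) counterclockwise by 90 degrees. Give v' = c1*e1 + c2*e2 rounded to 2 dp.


Rotor R = cos(45deg) - sin(45deg)*e12
Rotation angle theta = 2 * 45 = 90 degrees
v' = R*v*~R rotates v by theta.
cos(90deg) = 0.0000, sin(90deg) = 1.0000
v'_1 = -5*cos(90deg) - 2*sin(90deg)
= -5*0.0000 - 2*1.0000
= -2.00
v'_2 = -5*sin(90deg) + 2*cos(90deg)
= -5*1.0000 + 2*0.0000
= -5.00
v' = -2.00*e1 - 5.00*e2


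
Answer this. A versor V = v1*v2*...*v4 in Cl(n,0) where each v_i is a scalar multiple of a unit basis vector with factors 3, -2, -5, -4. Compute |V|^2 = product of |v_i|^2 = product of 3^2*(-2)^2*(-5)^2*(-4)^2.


Each vector v_i has |v_i|^2 = s_i^2
Squared scales: 3^2 = 9, (-2)^2 = 4, (-5)^2 = 25, (-4)^2 = 16
|V|^2 = 9 * 4 * 25 * 16
= 14400


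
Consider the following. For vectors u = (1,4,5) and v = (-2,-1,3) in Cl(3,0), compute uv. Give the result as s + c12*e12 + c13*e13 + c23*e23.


In Cl(3,0): e_i^2 = 1, e_ie_j = -e_je_i for i != j.
Scalar part = u . v = 1*(-2) + 4*(-1) + 5*3
= -2 + (-4) + 15 = 9
e12 coeff = 1*(-1) - 4*(-2) = -1 - (-8) = 7
e13 coeff = 1*3 - 5*(-2) = 3 - (-10) = 13
e23 coeff = 4*3 - 5*(-1) = 12 - (-5) = 17
uv = 9 + 7*e12 + 13*e13 + 17*e23


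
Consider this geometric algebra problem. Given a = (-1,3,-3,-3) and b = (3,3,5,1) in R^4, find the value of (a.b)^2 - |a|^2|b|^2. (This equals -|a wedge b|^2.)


a . b = (-1)*3 + 3*3 + (-3)*5 + (-3)*1
= -3 + 9 + (-15) + (-3) = -12
|a|^2 = (-1)^2 + 3^2 + (-3)^2 + (-3)^2 = 28
|b|^2 = 3^2 + 3^2 + 5^2 + 1^2 = 44
(a.b)^2 = (-12)^2 = 144
|a|^2 * |b|^2 = 28 * 44 = 1232
Result = 144 - 1232 = -1088


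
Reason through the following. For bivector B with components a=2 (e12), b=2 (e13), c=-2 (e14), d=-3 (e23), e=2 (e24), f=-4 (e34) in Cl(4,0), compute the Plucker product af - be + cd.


Plucker relation: af - be + cd
a*f = 2*(-4) = -8
b*e = 2*2 = 4
c*d = (-2)*(-3) = 6
af - be + cd = -8 - 4 + 6
= -6


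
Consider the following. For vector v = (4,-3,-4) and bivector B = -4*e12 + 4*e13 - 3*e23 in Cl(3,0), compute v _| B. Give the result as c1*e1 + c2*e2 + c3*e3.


Left contraction v _| B = <vB>_1 (grade-1 part of the geometric product vB).
Using e1_|e12 = e2, e2_|e12 = -e1, e1_|e13 = e3, e3_|e13 = -e1, e2_|e23 = e3, e3_|e23 = -e2:
e1 coeff: -v2*b12 - v3*b13 = -(-3)*(-4) - (-4)*(4) = 4
e2 coeff: v1*b12 - v3*b23 = (4)*(-4) - (-4)*(-3) = -28
e3 coeff: v1*b13 + v2*b23 = (4)*(4) + (-3)*(-3) = 25
v _| B = 4*e1 - 28*e2 + 25*e3


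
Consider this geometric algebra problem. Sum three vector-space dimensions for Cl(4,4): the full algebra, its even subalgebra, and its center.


n = 4 + 4 = 8
Total dim = 2^8 = 256
Even subalgebra dim = 2^7 = 128
n is even, so center dim = 1
Sum = 256 + 128 + 1 = 385


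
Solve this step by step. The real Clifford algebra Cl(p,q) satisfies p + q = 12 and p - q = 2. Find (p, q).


We need p + q = 12 and p - q = 2.
Adding: 2p = 12 + 2 = 14, so p = 7.
Then q = 12 - 7 = 5.
(p, q) = (7, 5)


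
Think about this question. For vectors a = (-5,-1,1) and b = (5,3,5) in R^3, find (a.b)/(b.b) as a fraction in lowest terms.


Projection coefficient = (a . b) / (b . b)
a . b = (-5)*5 + (-1)*3 + 1*5
= -25 + (-3) + 5 = -23
b . b = 5^2 + 3^2 + 5^2
= 25 + 9 + 25 = 59
Coefficient = -23/59
In lowest terms: -23/59


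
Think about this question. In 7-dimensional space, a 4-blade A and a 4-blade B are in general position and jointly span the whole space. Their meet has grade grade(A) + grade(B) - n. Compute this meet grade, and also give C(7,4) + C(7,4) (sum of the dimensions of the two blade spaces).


Meet grade = grade(A) + grade(B) - n
= 4 + 4 - 7 = 1
C(7,4) = 35
C(7,4) = 35
dim_A + dim_B = 35 + 35 = 70


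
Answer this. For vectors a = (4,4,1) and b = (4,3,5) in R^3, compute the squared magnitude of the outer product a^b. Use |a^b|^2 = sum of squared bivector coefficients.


a wedge b = (a1*b2 - a2*b1)*e12 + (a1*b3 - a3*b1)*e13 + (a2*b3 - a3*b2)*e23
e12 coeff: 4*3 - 4*4 = 12 - 16 = -4
e13 coeff: 4*5 - 1*4 = 20 - 4 = 16
e23 coeff: 4*5 - 1*3 = 20 - 3 = 17
|a wedge b|^2 = (-4)^2 + 16^2 + 17^2
= 16 + 256 + 289
= 561


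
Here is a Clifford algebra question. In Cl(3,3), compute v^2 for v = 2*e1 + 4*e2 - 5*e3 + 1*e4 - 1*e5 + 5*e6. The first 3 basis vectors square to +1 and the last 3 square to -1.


v^2 = sum of c_i^2 * e_i^2
Positive signature terms (e_i^2 = +1): 2^2 + 4^2 + (-5)^2 = 45
Negative signature terms (e_j^2 = -1): 1^2 + (-1)^2 + 5^2 = 27
v^2 = 45 - 27 = 18


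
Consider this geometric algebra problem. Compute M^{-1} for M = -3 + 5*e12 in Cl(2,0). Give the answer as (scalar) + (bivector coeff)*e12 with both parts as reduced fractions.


M = -3 + 5*e12, where e12^2 = -1.
Since M commutes with its reverse ~M = a - b*e12, M * ~M = a^2 - b^2*e12^2 = a^2 + b^2.
So M^{-1} = ~M / (a^2 + b^2) = (a - b*e12)/(a^2 + b^2).
a^2 + b^2 = 9 + 25 = 34
Scalar part = -3/34 = -3/34
Bivector coeff = -5/34 = -5/34
M^{-1} = -3/34 - 5/34*e12


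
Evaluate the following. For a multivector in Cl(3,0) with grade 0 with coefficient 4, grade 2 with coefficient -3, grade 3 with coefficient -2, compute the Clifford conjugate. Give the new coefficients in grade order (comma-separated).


Clifford conjugate sign for grade k: (-1)^(k(k+1)/2)
Grade 0: (-1)^(0*1/2) = (-1)^0 = 1, coeff 4 -> 4
Grade 2: (-1)^(2*3/2) = (-1)^3 = -1, coeff -3 -> 3
Grade 3: (-1)^(3*4/2) = (-1)^6 = 1, coeff -2 -> -2
Conjugated coefficients: 4, 3, -2


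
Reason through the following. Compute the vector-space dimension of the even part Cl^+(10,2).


Even subalgebra dimension = 2^(n-1)
n = 10 + 2 = 12
2^(12 - 1) = 2^11 = 2048
Verification: sum of C(12,k) for even k = 1 + 66 + 495 + 924 + 495 + 66 + 1 = 2048
Result = 2048


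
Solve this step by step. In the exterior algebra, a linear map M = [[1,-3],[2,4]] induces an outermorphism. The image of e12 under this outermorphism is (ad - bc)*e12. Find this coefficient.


The outermorphism of a linear map f sends e1^e2 to f(e1)^f(e2).
f(e1) = 1*e1 + 2*e2
f(e2) = -3*e1 + 4*e2
f(e1) ^ f(e2) = (1*e1 + 2*e2) ^ (-3*e1 + 4*e2)
= 1*4*e12 + 2*(-3)*e21
= (4 - (-6))*e12
= 10*e12
Coefficient = 10


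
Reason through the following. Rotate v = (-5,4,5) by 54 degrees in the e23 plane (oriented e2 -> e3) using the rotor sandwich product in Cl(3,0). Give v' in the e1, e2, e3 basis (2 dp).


Rotor R = cos(27deg) - sin(27deg)*e23
Rotation angle theta = 2 * 27 = 54 degrees in the e23 plane (e2 -> e3).
The component perpendicular to the plane (e1) is invariant: v'_1 = v1 = -5.00
cos(54deg) = 0.5878, sin(54deg) = 0.8090
v'_2 = v2*cos(theta) - v3*sin(theta) = 4*0.5878 - 5*0.8090 = -1.69
v'_3 = v2*sin(theta) + v3*cos(theta) = 4*0.8090 + 5*0.5878 = 6.17
v' = -5.00*e1 - 1.69*e2 + 6.17*e3


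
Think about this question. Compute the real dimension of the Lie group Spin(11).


Spin(n) double-covers SO(n); both have Lie algebra so(n) of dimension n(n-1)/2.
n = 11
n(n-1) = 11 * 10 = 110
dim Spin(11) = 110/2 = 55


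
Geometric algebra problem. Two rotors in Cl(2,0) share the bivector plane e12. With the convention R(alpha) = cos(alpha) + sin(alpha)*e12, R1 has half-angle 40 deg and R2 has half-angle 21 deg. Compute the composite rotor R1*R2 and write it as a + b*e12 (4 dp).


Same-plane rotors commute and their half-angles add:
R1*R2 = cos(a1 + a2) + sin(a1 + a2)*e12.
a1 + a2 = 40 + 21 = 61 deg
cos(61 deg) = 0.4848
sin(61 deg) = 0.8746
R1*R2 = 0.4848 + 0.8746*e12


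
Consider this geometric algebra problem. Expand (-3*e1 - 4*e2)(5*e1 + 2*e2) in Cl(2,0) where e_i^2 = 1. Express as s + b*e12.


Expand: (-3*e1 - 4*e2)(5*e1 + 2*e2)
= (-3)*5*e1e1 + (-3)*2*e1e2 + (-4)*5*e2e1 + (-4)*2*e2e2
Using e1^2 = e2^2 = 1, e2e1 = -e1e2:
Scalar part s = (-3)*5 + (-4)*2 = -15 + (-8) = -23
Bivector part b = (-3)*2 - (-4)*5 = -6 - (-20) = 14
uv = -23 + 14*e12


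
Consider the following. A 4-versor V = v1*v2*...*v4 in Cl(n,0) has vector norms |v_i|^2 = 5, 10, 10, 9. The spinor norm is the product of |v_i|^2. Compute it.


Spinor norm N(V) = |v1|^2 * |v2|^2 * ... * |v4|^2
= 5 * 10 * 10 * 9
Running product: 5, 50, 500, 4500
N(V) = 4500


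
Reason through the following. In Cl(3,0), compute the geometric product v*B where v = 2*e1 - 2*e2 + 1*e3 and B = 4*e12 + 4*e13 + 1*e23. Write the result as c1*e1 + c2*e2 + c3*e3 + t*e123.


vB has grade-1 (vector) and grade-3 (trivector) parts: vB = (v _| B) + (v ^ B).
Vector part <vB>_1:
  e1: -v2*b12 - v3*b13 = -(-2)*(4) - (1)*(4) = 4
  e2: v1*b12 - v3*b23 = (2)*(4) - (1)*(1) = 7
  e3: v1*b13 + v2*b23 = (2)*(4) + (-2)*(1) = 6
Trivector part <vB>_3:
  e123: v1*b23 - v2*b13 + v3*b12 = (2)*(1) - (-2)*(4) + (1)*(4) = 14
vB = 4*e1 + 7*e2 + 6*e3 + 14*e123


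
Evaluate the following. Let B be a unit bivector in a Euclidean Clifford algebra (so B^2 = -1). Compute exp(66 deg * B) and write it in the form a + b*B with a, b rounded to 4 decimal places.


For a unit bivector B with B^2 = -1, the exponential series gives
e^(theta*B) = cos(theta) + sin(theta)*B (the GA analogue of Euler's formula).
theta = 66 degrees = 1.151917 rad
cos(66 deg) = 0.4067
sin(66 deg) = 0.9135
exp(theta*B) = 0.4067 + 0.9135*B


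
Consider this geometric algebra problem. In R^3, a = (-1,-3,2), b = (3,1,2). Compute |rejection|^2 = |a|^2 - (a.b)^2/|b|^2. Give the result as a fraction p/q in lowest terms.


|a|^2 = (-1)^2 + (-3)^2 + 2^2 = 14
|b|^2 = 3^2 + 1^2 + 2^2 = 14
a . b = (-1)*3 + (-3)*1 + 2*2 = -2
(a.b)^2 = (-2)^2 = 4
|rej|^2 = 14 - 4/14
= (196 - 4)/14
= 192/14
In lowest terms: 96/7


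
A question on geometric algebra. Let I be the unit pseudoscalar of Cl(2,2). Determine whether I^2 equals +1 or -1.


The pseudoscalar I = e1...e_n (product of all n generators) of Cl(p,q) satisfies I^2 = (-1)^(q + n(n-1)/2).
p = 2, q = 2, n = p + q = 4
n(n-1)/2 = 4 * 3 / 2 = 6
Exponent = q + n(n-1)/2 = 2 + 6 = 8
I^2 = (-1)^8 = +1


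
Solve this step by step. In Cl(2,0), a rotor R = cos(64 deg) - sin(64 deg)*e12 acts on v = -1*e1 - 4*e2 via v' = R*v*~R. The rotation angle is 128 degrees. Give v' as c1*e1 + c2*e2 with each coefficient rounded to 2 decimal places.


Rotor R = cos(64deg) - sin(64deg)*e12
Rotation angle theta = 2 * 64 = 128 degrees
v' = R*v*~R rotates v by theta.
cos(128deg) = -0.6157, sin(128deg) = 0.7880
v'_1 = -1*cos(128deg) - (-4)*sin(128deg)
= -1*(-0.6157) - (-4)*0.7880
= 3.77
v'_2 = -1*sin(128deg) + (-4)*cos(128deg)
= -1*0.7880 + (-4)*(-0.6157)
= 1.67
v' = 3.77*e1 + 1.67*e2


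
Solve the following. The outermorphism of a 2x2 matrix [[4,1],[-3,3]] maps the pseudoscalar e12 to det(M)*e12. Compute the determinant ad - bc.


The outermorphism of a linear map f sends e1^e2 to f(e1)^f(e2).
f(e1) = 4*e1 - 3*e2
f(e2) = 1*e1 + 3*e2
f(e1) ^ f(e2) = (4*e1 - 3*e2) ^ (1*e1 + 3*e2)
= 4*3*e12 + (-3)*1*e21
= (12 - (-3))*e12
= 15*e12
Coefficient = 15


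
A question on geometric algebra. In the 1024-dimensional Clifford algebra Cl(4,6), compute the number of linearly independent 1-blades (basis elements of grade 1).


Number of grade-k basis blades in Cl(p,q) with n = p + q is C(n, k).
n = 4 + 6 = 10
C(10, 1) = 10! / (1! * 9!)
= 3628800 / (1 * 362880)
= 10


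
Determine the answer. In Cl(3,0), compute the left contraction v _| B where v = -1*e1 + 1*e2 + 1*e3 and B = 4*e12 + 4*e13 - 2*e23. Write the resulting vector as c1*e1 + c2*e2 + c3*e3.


Left contraction v _| B = <vB>_1 (grade-1 part of the geometric product vB).
Using e1_|e12 = e2, e2_|e12 = -e1, e1_|e13 = e3, e3_|e13 = -e1, e2_|e23 = e3, e3_|e23 = -e2:
e1 coeff: -v2*b12 - v3*b13 = -(1)*(4) - (1)*(4) = -8
e2 coeff: v1*b12 - v3*b23 = (-1)*(4) - (1)*(-2) = -2
e3 coeff: v1*b13 + v2*b23 = (-1)*(4) + (1)*(-2) = -6
v _| B = -8*e1 - 2*e2 - 6*e3


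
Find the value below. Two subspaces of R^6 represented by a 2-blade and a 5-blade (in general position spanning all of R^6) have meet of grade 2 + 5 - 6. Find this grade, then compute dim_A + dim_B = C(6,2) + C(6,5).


Meet grade = grade(A) + grade(B) - n
= 2 + 5 - 6 = 1
C(6,2) = 15
C(6,5) = 6
dim_A + dim_B = 15 + 6 = 21


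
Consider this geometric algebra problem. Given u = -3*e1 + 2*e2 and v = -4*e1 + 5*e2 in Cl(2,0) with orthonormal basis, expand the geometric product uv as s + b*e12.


Expand: (-3*e1 + 2*e2)(-4*e1 + 5*e2)
= (-3)*(-4)*e1e1 + (-3)*5*e1e2 + 2*(-4)*e2e1 + 2*5*e2e2
Using e1^2 = e2^2 = 1, e2e1 = -e1e2:
Scalar part s = (-3)*(-4) + 2*5 = 12 + 10 = 22
Bivector part b = (-3)*5 - 2*(-4) = -15 - (-8) = -7
uv = 22 - 7*e12


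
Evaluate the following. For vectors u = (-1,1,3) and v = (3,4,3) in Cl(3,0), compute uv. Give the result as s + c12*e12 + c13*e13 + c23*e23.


In Cl(3,0): e_i^2 = 1, e_ie_j = -e_je_i for i != j.
Scalar part = u . v = (-1)*3 + 1*4 + 3*3
= -3 + 4 + 9 = 10
e12 coeff = (-1)*4 - 1*3 = -4 - 3 = -7
e13 coeff = (-1)*3 - 3*3 = -3 - 9 = -12
e23 coeff = 1*3 - 3*4 = 3 - 12 = -9
uv = 10 - 7*e12 - 12*e13 - 9*e23


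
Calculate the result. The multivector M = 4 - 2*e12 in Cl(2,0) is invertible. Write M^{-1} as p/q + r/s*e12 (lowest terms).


M = 4 - 2*e12, where e12^2 = -1.
Since M commutes with its reverse ~M = a - b*e12, M * ~M = a^2 - b^2*e12^2 = a^2 + b^2.
So M^{-1} = ~M / (a^2 + b^2) = (a - b*e12)/(a^2 + b^2).
a^2 + b^2 = 16 + 4 = 20
Scalar part = 4/20 = 1/5
Bivector coeff = 2/20 = 1/10
M^{-1} = 1/5 + 1/10*e12


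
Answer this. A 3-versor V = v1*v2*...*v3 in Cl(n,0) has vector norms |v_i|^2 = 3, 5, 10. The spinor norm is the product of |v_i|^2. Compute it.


Spinor norm N(V) = |v1|^2 * |v2|^2 * ... * |v3|^2
= 3 * 5 * 10
Running product: 3, 15, 150
N(V) = 150


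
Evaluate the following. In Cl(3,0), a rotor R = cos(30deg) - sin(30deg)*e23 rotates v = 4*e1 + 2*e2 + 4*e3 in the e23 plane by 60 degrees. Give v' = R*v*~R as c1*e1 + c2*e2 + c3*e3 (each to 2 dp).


Rotor R = cos(30deg) - sin(30deg)*e23
Rotation angle theta = 2 * 30 = 60 degrees in the e23 plane (e2 -> e3).
The component perpendicular to the plane (e1) is invariant: v'_1 = v1 = 4.00
cos(60deg) = 0.5000, sin(60deg) = 0.8660
v'_2 = v2*cos(theta) - v3*sin(theta) = 2*0.5000 - 4*0.8660 = -2.46
v'_3 = v2*sin(theta) + v3*cos(theta) = 2*0.8660 + 4*0.5000 = 3.73
v' = 4.00*e1 - 2.46*e2 + 3.73*e3


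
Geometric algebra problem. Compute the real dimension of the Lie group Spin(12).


Spin(n) double-covers SO(n); both have Lie algebra so(n) of dimension n(n-1)/2.
n = 12
n(n-1) = 12 * 11 = 132
dim Spin(12) = 132/2 = 66


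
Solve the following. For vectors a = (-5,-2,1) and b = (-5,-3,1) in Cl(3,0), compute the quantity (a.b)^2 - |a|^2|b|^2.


a . b = (-5)*(-5) + (-2)*(-3) + 1*1
= 25 + 6 + 1 = 32
|a|^2 = (-5)^2 + (-2)^2 + 1^2 = 30
|b|^2 = (-5)^2 + (-3)^2 + 1^2 = 35
(a.b)^2 = 32^2 = 1024
|a|^2 * |b|^2 = 30 * 35 = 1050
Result = 1024 - 1050 = -26


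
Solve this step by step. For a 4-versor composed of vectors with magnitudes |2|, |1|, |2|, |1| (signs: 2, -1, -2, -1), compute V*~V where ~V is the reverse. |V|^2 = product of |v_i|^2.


Each vector v_i has |v_i|^2 = s_i^2
Squared scales: 2^2 = 4, (-1)^2 = 1, (-2)^2 = 4, (-1)^2 = 1
|V|^2 = 4 * 1 * 4 * 1
= 16


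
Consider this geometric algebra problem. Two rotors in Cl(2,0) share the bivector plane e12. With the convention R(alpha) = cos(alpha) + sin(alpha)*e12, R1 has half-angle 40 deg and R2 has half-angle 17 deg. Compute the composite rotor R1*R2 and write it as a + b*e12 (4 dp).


Same-plane rotors commute and their half-angles add:
R1*R2 = cos(a1 + a2) + sin(a1 + a2)*e12.
a1 + a2 = 40 + 17 = 57 deg
cos(57 deg) = 0.5446
sin(57 deg) = 0.8387
R1*R2 = 0.5446 + 0.8387*e12


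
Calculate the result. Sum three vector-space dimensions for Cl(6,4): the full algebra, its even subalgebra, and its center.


n = 6 + 4 = 10
Total dim = 2^10 = 1024
Even subalgebra dim = 2^9 = 512
n is even, so center dim = 1
Sum = 1024 + 512 + 1 = 1537


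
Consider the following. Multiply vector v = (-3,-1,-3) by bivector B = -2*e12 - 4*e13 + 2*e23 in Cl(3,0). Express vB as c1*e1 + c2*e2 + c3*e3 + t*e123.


vB has grade-1 (vector) and grade-3 (trivector) parts: vB = (v _| B) + (v ^ B).
Vector part <vB>_1:
  e1: -v2*b12 - v3*b13 = -(-1)*(-2) - (-3)*(-4) = -14
  e2: v1*b12 - v3*b23 = (-3)*(-2) - (-3)*(2) = 12
  e3: v1*b13 + v2*b23 = (-3)*(-4) + (-1)*(2) = 10
Trivector part <vB>_3:
  e123: v1*b23 - v2*b13 + v3*b12 = (-3)*(2) - (-1)*(-4) + (-3)*(-2) = -4
vB = -14*e1 + 12*e2 + 10*e3 - 4*e123


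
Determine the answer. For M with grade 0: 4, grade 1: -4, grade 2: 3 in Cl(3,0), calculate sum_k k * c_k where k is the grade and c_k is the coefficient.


Grade-weighted sum = sum of grade_k * coefficient_k
0*4 = 0
1*(-4) = -4
2*3 = 6
Total = 0 + (-4) + 6 = 2


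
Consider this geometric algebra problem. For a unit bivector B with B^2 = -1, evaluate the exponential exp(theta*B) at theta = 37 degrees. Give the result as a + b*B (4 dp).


For a unit bivector B with B^2 = -1, the exponential series gives
e^(theta*B) = cos(theta) + sin(theta)*B (the GA analogue of Euler's formula).
theta = 37 degrees = 0.645772 rad
cos(37 deg) = 0.7986
sin(37 deg) = 0.6018
exp(theta*B) = 0.7986 + 0.6018*B


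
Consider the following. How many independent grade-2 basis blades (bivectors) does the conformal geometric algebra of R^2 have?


The conformal model of R^2 uses Cl(3,1) with m = 2 + 2 = 4 generators.
Number of grade-2 blades = C(m, 2) = C(4, 2)
= 4*3/2 = 6


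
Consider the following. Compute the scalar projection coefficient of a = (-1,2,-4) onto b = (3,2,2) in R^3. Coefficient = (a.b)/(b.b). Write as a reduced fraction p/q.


Projection coefficient = (a . b) / (b . b)
a . b = (-1)*3 + 2*2 + (-4)*2
= -3 + 4 + (-8) = -7
b . b = 3^2 + 2^2 + 2^2
= 9 + 4 + 4 = 17
Coefficient = -7/17
In lowest terms: -7/17


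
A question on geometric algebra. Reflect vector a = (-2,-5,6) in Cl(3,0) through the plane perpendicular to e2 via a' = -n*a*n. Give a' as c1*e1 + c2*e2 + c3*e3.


Reflection formula: a' = -n*a*n, with n = e2 (unit vector, n^2 = 1).
For reflection through hyperplane perp to e2:
The component along e2 flips sign, others stay.
a = (-2, -5, 6)
a' = (-2, 5, 6)
a' = -2*e1 + 5*e2 + 6*e3


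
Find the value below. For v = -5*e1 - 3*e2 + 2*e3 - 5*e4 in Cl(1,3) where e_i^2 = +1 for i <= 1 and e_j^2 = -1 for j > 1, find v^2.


v^2 = sum of c_i^2 * e_i^2
Positive signature terms (e_i^2 = +1): (-5)^2 = 25
Negative signature terms (e_j^2 = -1): (-3)^2 + 2^2 + (-5)^2 = 38
v^2 = 25 - 38 = -13


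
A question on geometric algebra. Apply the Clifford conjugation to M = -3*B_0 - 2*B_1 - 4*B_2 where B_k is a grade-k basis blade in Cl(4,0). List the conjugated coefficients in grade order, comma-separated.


Clifford conjugate sign for grade k: (-1)^(k(k+1)/2)
Grade 0: (-1)^(0*1/2) = (-1)^0 = 1, coeff -3 -> -3
Grade 1: (-1)^(1*2/2) = (-1)^1 = -1, coeff -2 -> 2
Grade 2: (-1)^(2*3/2) = (-1)^3 = -1, coeff -4 -> 4
Conjugated coefficients: -3, 2, 4


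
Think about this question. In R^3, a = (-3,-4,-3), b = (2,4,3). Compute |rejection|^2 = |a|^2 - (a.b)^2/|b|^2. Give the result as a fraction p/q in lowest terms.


|a|^2 = (-3)^2 + (-4)^2 + (-3)^2 = 34
|b|^2 = 2^2 + 4^2 + 3^2 = 29
a . b = (-3)*2 + (-4)*4 + (-3)*3 = -31
(a.b)^2 = (-31)^2 = 961
|rej|^2 = 34 - 961/29
= (986 - 961)/29
= 25/29
In lowest terms: 25/29


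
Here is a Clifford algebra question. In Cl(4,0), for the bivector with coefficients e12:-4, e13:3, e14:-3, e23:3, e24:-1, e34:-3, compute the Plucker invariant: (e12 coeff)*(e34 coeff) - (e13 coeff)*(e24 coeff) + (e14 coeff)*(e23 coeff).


Plucker relation: af - be + cd
a*f = (-4)*(-3) = 12
b*e = 3*(-1) = -3
c*d = (-3)*3 = -9
af - be + cd = 12 - (-3) + (-9)
= 6


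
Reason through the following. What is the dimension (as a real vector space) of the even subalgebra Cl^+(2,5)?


Even subalgebra dimension = 2^(n-1)
n = 2 + 5 = 7
2^(7 - 1) = 2^6 = 64
Verification: sum of C(7,k) for even k = 1 + 21 + 35 + 7 = 64
Result = 64


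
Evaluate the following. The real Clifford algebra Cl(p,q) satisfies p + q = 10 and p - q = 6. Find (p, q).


We need p + q = 10 and p - q = 6.
Adding: 2p = 10 + 6 = 16, so p = 8.
Then q = 10 - 8 = 2.
(p, q) = (8, 2)


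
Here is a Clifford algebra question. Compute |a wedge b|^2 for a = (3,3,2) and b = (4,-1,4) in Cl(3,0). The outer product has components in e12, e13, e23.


a wedge b = (a1*b2 - a2*b1)*e12 + (a1*b3 - a3*b1)*e13 + (a2*b3 - a3*b2)*e23
e12 coeff: 3*(-1) - 3*4 = -3 - 12 = -15
e13 coeff: 3*4 - 2*4 = 12 - 8 = 4
e23 coeff: 3*4 - 2*(-1) = 12 - (-2) = 14
|a wedge b|^2 = (-15)^2 + 4^2 + 14^2
= 225 + 16 + 196
= 437


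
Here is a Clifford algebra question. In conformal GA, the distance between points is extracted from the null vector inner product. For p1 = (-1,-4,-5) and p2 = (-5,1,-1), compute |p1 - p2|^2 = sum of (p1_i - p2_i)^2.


p1 - p2 = (4, -5, -4)
|p1 - p2|^2 = 4^2 + (-5)^2 + (-4)^2
= 16 + 25 + 16
= 57


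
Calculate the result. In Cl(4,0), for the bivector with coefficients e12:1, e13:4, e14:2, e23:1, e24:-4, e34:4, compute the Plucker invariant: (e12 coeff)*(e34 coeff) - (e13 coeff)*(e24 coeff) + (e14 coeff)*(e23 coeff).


Plucker relation: af - be + cd
a*f = 1*4 = 4
b*e = 4*(-4) = -16
c*d = 2*1 = 2
af - be + cd = 4 - (-16) + 2
= 22


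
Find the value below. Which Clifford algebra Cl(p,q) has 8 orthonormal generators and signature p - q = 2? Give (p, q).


We need p + q = 8 and p - q = 2.
Adding: 2p = 8 + 2 = 10, so p = 5.
Then q = 8 - 5 = 3.
(p, q) = (5, 3)


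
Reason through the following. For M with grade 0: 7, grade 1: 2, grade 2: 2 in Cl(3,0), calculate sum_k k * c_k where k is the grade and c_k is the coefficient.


Grade-weighted sum = sum of grade_k * coefficient_k
0*7 = 0
1*2 = 2
2*2 = 4
Total = 0 + 2 + 4 = 6


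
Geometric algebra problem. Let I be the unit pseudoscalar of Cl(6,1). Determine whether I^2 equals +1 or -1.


The pseudoscalar I = e1...e_n (product of all n generators) of Cl(p,q) satisfies I^2 = (-1)^(q + n(n-1)/2).
p = 6, q = 1, n = p + q = 7
n(n-1)/2 = 7 * 6 / 2 = 21
Exponent = q + n(n-1)/2 = 1 + 21 = 22
I^2 = (-1)^22 = +1


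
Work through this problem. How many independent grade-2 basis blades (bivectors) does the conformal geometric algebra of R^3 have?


The conformal model of R^3 uses Cl(4,1) with m = 3 + 2 = 5 generators.
Number of grade-2 blades = C(m, 2) = C(5, 2)
= 5*4/2 = 10


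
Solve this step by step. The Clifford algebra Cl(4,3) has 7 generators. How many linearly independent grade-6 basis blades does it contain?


Number of grade-k basis blades in Cl(p,q) with n = p + q is C(n, k).
n = 4 + 3 = 7
C(7, 6) = 7! / (6! * 1!)
= 5040 / (720 * 1)
= 7


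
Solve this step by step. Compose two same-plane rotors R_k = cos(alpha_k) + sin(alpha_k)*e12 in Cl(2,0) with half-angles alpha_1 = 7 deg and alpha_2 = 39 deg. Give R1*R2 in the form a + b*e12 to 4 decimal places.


Same-plane rotors commute and their half-angles add:
R1*R2 = cos(a1 + a2) + sin(a1 + a2)*e12.
a1 + a2 = 7 + 39 = 46 deg
cos(46 deg) = 0.6947
sin(46 deg) = 0.7193
R1*R2 = 0.6947 + 0.7193*e12


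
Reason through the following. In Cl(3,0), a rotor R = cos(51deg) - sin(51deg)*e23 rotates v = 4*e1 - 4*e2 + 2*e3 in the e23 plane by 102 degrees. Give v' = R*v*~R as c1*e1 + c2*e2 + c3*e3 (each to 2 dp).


Rotor R = cos(51deg) - sin(51deg)*e23
Rotation angle theta = 2 * 51 = 102 degrees in the e23 plane (e2 -> e3).
The component perpendicular to the plane (e1) is invariant: v'_1 = v1 = 4.00
cos(102deg) = -0.2079, sin(102deg) = 0.9781
v'_2 = v2*cos(theta) - v3*sin(theta) = -4*(-0.2079) - 2*0.9781 = -1.12
v'_3 = v2*sin(theta) + v3*cos(theta) = -4*0.9781 + 2*(-0.2079) = -4.33
v' = 4.00*e1 - 1.12*e2 - 4.33*e3


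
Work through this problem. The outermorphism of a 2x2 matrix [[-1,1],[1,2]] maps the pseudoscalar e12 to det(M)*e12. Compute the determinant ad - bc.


The outermorphism of a linear map f sends e1^e2 to f(e1)^f(e2).
f(e1) = -1*e1 + 1*e2
f(e2) = 1*e1 + 2*e2
f(e1) ^ f(e2) = (-1*e1 + 1*e2) ^ (1*e1 + 2*e2)
= (-1)*2*e12 + 1*1*e21
= (-2 - 1)*e12
= -3*e12
Coefficient = -3


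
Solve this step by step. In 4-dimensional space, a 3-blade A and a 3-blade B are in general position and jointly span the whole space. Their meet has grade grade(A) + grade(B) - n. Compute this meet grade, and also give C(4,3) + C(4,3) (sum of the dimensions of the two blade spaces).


Meet grade = grade(A) + grade(B) - n
= 3 + 3 - 4 = 2
C(4,3) = 4
C(4,3) = 4
dim_A + dim_B = 4 + 4 = 8


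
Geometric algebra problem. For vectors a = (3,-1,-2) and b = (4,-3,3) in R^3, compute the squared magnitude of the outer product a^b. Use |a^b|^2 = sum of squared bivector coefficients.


a wedge b = (a1*b2 - a2*b1)*e12 + (a1*b3 - a3*b1)*e13 + (a2*b3 - a3*b2)*e23
e12 coeff: 3*(-3) - (-1)*4 = -9 - (-4) = -5
e13 coeff: 3*3 - (-2)*4 = 9 - (-8) = 17
e23 coeff: (-1)*3 - (-2)*(-3) = -3 - 6 = -9
|a wedge b|^2 = (-5)^2 + 17^2 + (-9)^2
= 25 + 289 + 81
= 395


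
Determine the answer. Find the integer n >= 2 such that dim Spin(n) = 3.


dim Spin(n) = dim so(n) = n(n-1)/2.
Solve n(n-1)/2 = 3, i.e. n^2 - n - 6 = 0.
Discriminant = 1 + 8*3 = 25
n = (1 + sqrt(25))/2 = (1 + 5)/2 = 3


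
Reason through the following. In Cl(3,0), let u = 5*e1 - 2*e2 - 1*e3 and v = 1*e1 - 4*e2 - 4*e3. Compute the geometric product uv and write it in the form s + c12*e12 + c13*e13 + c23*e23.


In Cl(3,0): e_i^2 = 1, e_ie_j = -e_je_i for i != j.
Scalar part = u . v = 5*1 + (-2)*(-4) + (-1)*(-4)
= 5 + 8 + 4 = 17
e12 coeff = 5*(-4) - (-2)*1 = -20 - (-2) = -18
e13 coeff = 5*(-4) - (-1)*1 = -20 - (-1) = -19
e23 coeff = (-2)*(-4) - (-1)*(-4) = 8 - 4 = 4
uv = 17 - 18*e12 - 19*e13 + 4*e23


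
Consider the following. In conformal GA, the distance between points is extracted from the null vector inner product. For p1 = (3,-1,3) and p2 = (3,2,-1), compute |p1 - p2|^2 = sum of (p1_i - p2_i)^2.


p1 - p2 = (0, -3, 4)
|p1 - p2|^2 = 0^2 + (-3)^2 + 4^2
= 0 + 9 + 16
= 25


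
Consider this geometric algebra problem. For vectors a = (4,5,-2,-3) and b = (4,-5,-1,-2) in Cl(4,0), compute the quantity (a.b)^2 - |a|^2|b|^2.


a . b = 4*4 + 5*(-5) + (-2)*(-1) + (-3)*(-2)
= 16 + (-25) + 2 + 6 = -1
|a|^2 = 4^2 + 5^2 + (-2)^2 + (-3)^2 = 54
|b|^2 = 4^2 + (-5)^2 + (-1)^2 + (-2)^2 = 46
(a.b)^2 = (-1)^2 = 1
|a|^2 * |b|^2 = 54 * 46 = 2484
Result = 1 - 2484 = -2483


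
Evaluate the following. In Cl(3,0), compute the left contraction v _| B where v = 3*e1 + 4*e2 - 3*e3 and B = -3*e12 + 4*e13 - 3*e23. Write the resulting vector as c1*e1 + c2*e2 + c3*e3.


Left contraction v _| B = <vB>_1 (grade-1 part of the geometric product vB).
Using e1_|e12 = e2, e2_|e12 = -e1, e1_|e13 = e3, e3_|e13 = -e1, e2_|e23 = e3, e3_|e23 = -e2:
e1 coeff: -v2*b12 - v3*b13 = -(4)*(-3) - (-3)*(4) = 24
e2 coeff: v1*b12 - v3*b23 = (3)*(-3) - (-3)*(-3) = -18
e3 coeff: v1*b13 + v2*b23 = (3)*(4) + (4)*(-3) = 0
v _| B = 24*e1 - 18*e2 + 0*e3


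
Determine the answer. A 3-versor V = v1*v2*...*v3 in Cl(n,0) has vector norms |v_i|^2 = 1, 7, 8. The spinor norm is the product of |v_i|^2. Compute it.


Spinor norm N(V) = |v1|^2 * |v2|^2 * ... * |v3|^2
= 1 * 7 * 8
Running product: 1, 7, 56
N(V) = 56


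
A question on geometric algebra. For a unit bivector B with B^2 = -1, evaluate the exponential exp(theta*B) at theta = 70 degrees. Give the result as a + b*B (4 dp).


For a unit bivector B with B^2 = -1, the exponential series gives
e^(theta*B) = cos(theta) + sin(theta)*B (the GA analogue of Euler's formula).
theta = 70 degrees = 1.22173 rad
cos(70 deg) = 0.3420
sin(70 deg) = 0.9397
exp(theta*B) = 0.3420 + 0.9397*B


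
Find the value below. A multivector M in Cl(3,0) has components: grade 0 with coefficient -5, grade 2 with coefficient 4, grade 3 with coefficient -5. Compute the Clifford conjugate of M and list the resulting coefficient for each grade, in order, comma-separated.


Clifford conjugate sign for grade k: (-1)^(k(k+1)/2)
Grade 0: (-1)^(0*1/2) = (-1)^0 = 1, coeff -5 -> -5
Grade 2: (-1)^(2*3/2) = (-1)^3 = -1, coeff 4 -> -4
Grade 3: (-1)^(3*4/2) = (-1)^6 = 1, coeff -5 -> -5
Conjugated coefficients: -5, -4, -5


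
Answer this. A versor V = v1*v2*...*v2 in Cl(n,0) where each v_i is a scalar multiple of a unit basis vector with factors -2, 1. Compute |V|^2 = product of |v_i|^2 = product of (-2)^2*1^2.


Each vector v_i has |v_i|^2 = s_i^2
Squared scales: (-2)^2 = 4, 1^2 = 1
|V|^2 = 4 * 1
= 4


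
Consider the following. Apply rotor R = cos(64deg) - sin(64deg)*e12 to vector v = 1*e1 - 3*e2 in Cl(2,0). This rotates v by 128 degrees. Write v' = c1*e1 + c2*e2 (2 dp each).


Rotor R = cos(64deg) - sin(64deg)*e12
Rotation angle theta = 2 * 64 = 128 degrees
v' = R*v*~R rotates v by theta.
cos(128deg) = -0.6157, sin(128deg) = 0.7880
v'_1 = 1*cos(128deg) - (-3)*sin(128deg)
= 1*(-0.6157) - (-3)*0.7880
= 1.75
v'_2 = 1*sin(128deg) + (-3)*cos(128deg)
= 1*0.7880 + (-3)*(-0.6157)
= 2.63
v' = 1.75*e1 + 2.63*e2


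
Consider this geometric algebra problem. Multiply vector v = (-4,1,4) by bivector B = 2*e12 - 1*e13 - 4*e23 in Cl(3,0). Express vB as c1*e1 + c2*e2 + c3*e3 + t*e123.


vB has grade-1 (vector) and grade-3 (trivector) parts: vB = (v _| B) + (v ^ B).
Vector part <vB>_1:
  e1: -v2*b12 - v3*b13 = -(1)*(2) - (4)*(-1) = 2
  e2: v1*b12 - v3*b23 = (-4)*(2) - (4)*(-4) = 8
  e3: v1*b13 + v2*b23 = (-4)*(-1) + (1)*(-4) = 0
Trivector part <vB>_3:
  e123: v1*b23 - v2*b13 + v3*b12 = (-4)*(-4) - (1)*(-1) + (4)*(2) = 25
vB = 2*e1 + 8*e2 + 0*e3 + 25*e123


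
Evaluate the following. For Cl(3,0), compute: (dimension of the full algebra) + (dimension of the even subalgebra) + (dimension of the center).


n = 3 + 0 = 3
Total dim = 2^3 = 8
Even subalgebra dim = 2^2 = 4
n is odd, so center dim = 2
Sum = 8 + 4 + 2 = 14


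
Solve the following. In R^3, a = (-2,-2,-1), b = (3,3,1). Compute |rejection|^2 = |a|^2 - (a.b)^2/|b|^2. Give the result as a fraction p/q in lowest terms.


|a|^2 = (-2)^2 + (-2)^2 + (-1)^2 = 9
|b|^2 = 3^2 + 3^2 + 1^2 = 19
a . b = (-2)*3 + (-2)*3 + (-1)*1 = -13
(a.b)^2 = (-13)^2 = 169
|rej|^2 = 9 - 169/19
= (171 - 169)/19
= 2/19
In lowest terms: 2/19


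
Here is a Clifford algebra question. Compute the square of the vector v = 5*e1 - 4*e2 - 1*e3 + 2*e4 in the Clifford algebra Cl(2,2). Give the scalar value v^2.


v^2 = sum of c_i^2 * e_i^2
Positive signature terms (e_i^2 = +1): 5^2 + (-4)^2 = 41
Negative signature terms (e_j^2 = -1): (-1)^2 + 2^2 = 5
v^2 = 41 - 5 = 36


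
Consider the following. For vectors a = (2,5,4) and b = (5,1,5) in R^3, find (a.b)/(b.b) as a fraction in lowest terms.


Projection coefficient = (a . b) / (b . b)
a . b = 2*5 + 5*1 + 4*5
= 10 + 5 + 20 = 35
b . b = 5^2 + 1^2 + 5^2
= 25 + 1 + 25 = 51
Coefficient = 35/51
In lowest terms: 35/51


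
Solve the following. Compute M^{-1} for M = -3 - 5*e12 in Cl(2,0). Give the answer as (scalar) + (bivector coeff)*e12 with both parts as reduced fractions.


M = -3 - 5*e12, where e12^2 = -1.
Since M commutes with its reverse ~M = a - b*e12, M * ~M = a^2 - b^2*e12^2 = a^2 + b^2.
So M^{-1} = ~M / (a^2 + b^2) = (a - b*e12)/(a^2 + b^2).
a^2 + b^2 = 9 + 25 = 34
Scalar part = -3/34 = -3/34
Bivector coeff = 5/34 = 5/34
M^{-1} = -3/34 + 5/34*e12


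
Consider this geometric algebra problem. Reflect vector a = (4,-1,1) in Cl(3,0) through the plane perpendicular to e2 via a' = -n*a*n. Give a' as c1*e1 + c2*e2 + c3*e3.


Reflection formula: a' = -n*a*n, with n = e2 (unit vector, n^2 = 1).
For reflection through hyperplane perp to e2:
The component along e2 flips sign, others stay.
a = (4, -1, 1)
a' = (4, 1, 1)
a' = 4*e1 + 1*e2 + 1*e3


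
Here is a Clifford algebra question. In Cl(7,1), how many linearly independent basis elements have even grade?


Even subalgebra dimension = 2^(n-1)
n = 7 + 1 = 8
2^(8 - 1) = 2^7 = 128
Verification: sum of C(8,k) for even k = 1 + 28 + 70 + 28 + 1 = 128
Result = 128


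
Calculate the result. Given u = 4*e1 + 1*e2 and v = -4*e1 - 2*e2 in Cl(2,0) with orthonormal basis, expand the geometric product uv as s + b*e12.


Expand: (4*e1 + 1*e2)(-4*e1 - 2*e2)
= 4*(-4)*e1e1 + 4*(-2)*e1e2 + 1*(-4)*e2e1 + 1*(-2)*e2e2
Using e1^2 = e2^2 = 1, e2e1 = -e1e2:
Scalar part s = 4*(-4) + 1*(-2) = -16 + (-2) = -18
Bivector part b = 4*(-2) - 1*(-4) = -8 - (-4) = -4
uv = -18 - 4*e12


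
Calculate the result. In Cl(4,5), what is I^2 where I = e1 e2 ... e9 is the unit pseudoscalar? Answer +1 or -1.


The pseudoscalar I = e1...e_n (product of all n generators) of Cl(p,q) satisfies I^2 = (-1)^(q + n(n-1)/2).
p = 4, q = 5, n = p + q = 9
n(n-1)/2 = 9 * 8 / 2 = 36
Exponent = q + n(n-1)/2 = 5 + 36 = 41
I^2 = (-1)^41 = -1


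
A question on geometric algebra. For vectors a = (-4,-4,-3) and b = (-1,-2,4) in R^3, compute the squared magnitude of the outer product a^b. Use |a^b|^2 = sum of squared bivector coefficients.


a wedge b = (a1*b2 - a2*b1)*e12 + (a1*b3 - a3*b1)*e13 + (a2*b3 - a3*b2)*e23
e12 coeff: (-4)*(-2) - (-4)*(-1) = 8 - 4 = 4
e13 coeff: (-4)*4 - (-3)*(-1) = -16 - 3 = -19
e23 coeff: (-4)*4 - (-3)*(-2) = -16 - 6 = -22
|a wedge b|^2 = 4^2 + (-19)^2 + (-22)^2
= 16 + 361 + 484
= 861


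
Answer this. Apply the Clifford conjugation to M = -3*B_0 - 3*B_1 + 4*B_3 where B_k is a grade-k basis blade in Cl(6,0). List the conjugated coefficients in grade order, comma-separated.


Clifford conjugate sign for grade k: (-1)^(k(k+1)/2)
Grade 0: (-1)^(0*1/2) = (-1)^0 = 1, coeff -3 -> -3
Grade 1: (-1)^(1*2/2) = (-1)^1 = -1, coeff -3 -> 3
Grade 3: (-1)^(3*4/2) = (-1)^6 = 1, coeff 4 -> 4
Conjugated coefficients: -3, 3, 4


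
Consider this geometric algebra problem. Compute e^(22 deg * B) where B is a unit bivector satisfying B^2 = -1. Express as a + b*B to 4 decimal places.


For a unit bivector B with B^2 = -1, the exponential series gives
e^(theta*B) = cos(theta) + sin(theta)*B (the GA analogue of Euler's formula).
theta = 22 degrees = 0.383972 rad
cos(22 deg) = 0.9272
sin(22 deg) = 0.3746
exp(theta*B) = 0.9272 + 0.3746*B


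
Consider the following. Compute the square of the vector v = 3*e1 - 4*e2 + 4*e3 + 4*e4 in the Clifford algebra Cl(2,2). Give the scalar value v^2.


v^2 = sum of c_i^2 * e_i^2
Positive signature terms (e_i^2 = +1): 3^2 + (-4)^2 = 25
Negative signature terms (e_j^2 = -1): 4^2 + 4^2 = 32
v^2 = 25 - 32 = -7


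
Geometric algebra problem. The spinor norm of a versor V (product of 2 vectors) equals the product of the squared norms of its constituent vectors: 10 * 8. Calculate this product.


Spinor norm N(V) = |v1|^2 * |v2|^2 * ... * |v2|^2
= 10 * 8
Running product: 10, 80
N(V) = 80


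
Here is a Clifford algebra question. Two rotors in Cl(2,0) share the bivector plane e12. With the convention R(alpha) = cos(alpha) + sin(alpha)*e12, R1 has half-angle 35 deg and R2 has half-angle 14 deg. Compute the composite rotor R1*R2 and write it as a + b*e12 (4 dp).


Same-plane rotors commute and their half-angles add:
R1*R2 = cos(a1 + a2) + sin(a1 + a2)*e12.
a1 + a2 = 35 + 14 = 49 deg
cos(49 deg) = 0.6561
sin(49 deg) = 0.7547
R1*R2 = 0.6561 + 0.7547*e12


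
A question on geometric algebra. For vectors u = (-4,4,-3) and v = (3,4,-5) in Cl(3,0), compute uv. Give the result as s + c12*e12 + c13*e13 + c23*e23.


In Cl(3,0): e_i^2 = 1, e_ie_j = -e_je_i for i != j.
Scalar part = u . v = (-4)*3 + 4*4 + (-3)*(-5)
= -12 + 16 + 15 = 19
e12 coeff = (-4)*4 - 4*3 = -16 - 12 = -28
e13 coeff = (-4)*(-5) - (-3)*3 = 20 - (-9) = 29
e23 coeff = 4*(-5) - (-3)*4 = -20 - (-12) = -8
uv = 19 - 28*e12 + 29*e13 - 8*e23
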